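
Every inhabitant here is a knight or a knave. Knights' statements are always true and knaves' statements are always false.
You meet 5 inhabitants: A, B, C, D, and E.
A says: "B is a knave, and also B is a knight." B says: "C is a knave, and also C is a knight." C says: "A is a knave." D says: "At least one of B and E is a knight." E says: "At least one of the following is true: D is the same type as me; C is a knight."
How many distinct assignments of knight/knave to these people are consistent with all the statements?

1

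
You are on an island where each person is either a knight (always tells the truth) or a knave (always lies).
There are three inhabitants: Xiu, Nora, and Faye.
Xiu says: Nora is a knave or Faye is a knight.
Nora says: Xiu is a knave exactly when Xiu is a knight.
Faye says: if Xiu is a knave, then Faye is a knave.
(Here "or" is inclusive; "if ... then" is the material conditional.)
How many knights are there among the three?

The unique consistent assignment is Xiu=knight, Nora=knave, Faye=knight.
That has 2 knights.

2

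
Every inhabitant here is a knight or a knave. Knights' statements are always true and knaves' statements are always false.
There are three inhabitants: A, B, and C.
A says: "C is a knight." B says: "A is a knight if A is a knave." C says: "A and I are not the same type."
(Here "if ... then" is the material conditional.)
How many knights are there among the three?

0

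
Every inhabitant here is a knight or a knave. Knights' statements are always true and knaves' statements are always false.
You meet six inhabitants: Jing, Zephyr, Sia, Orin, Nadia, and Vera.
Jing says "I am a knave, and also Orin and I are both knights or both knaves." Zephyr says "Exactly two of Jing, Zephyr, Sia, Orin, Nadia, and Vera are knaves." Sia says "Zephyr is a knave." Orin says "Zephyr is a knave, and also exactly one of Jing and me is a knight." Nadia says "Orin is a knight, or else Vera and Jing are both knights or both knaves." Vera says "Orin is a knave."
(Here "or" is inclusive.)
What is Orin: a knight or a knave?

Consistent assignments: {Jing=knave, Zephyr=knave, Sia=knight, Orin=knight, Nadia=knight, Vera=knave}
In every consistent assignment, Orin is a knight.

Orin is a knight.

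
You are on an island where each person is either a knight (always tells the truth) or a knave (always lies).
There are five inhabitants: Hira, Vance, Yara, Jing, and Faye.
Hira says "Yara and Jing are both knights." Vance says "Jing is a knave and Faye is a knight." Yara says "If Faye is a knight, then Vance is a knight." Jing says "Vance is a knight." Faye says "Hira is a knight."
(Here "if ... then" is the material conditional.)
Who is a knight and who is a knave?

Suppose Hira is a knight. Then Hira's statement "Yara and Jing are both knights" would have to be true. Checking the 16 ways to assign the others, none is consistent with every speaker.
(For instance, with Vance=knave, Yara=knight, Jing=knave, Faye=knave, Hira's claim "Yara and Jing are both knights" comes out false where it would need to be true.)
So Hira must be a knave, making "Yara and Jing are both knights" false. Taking Hira=knave, Vance=knave, Yara=knight, Jing=knave, Faye=knave, each remaining statement checks out:
  Vance (knave): "Jing is a knave and Faye is a knight" — false. ✓
  Yara (knight): "if Faye is a knight, then Vance is a knight" — true. ✓
  Jing (knave): "Vance is a knight" — false. ✓
  Faye (knave): "Hira is a knight" — false. ✓
This is the unique consistent assignment.

Hira is a knave, Vance is a knave, Yara is a knight, Jing is a knave, and Faye is a knave.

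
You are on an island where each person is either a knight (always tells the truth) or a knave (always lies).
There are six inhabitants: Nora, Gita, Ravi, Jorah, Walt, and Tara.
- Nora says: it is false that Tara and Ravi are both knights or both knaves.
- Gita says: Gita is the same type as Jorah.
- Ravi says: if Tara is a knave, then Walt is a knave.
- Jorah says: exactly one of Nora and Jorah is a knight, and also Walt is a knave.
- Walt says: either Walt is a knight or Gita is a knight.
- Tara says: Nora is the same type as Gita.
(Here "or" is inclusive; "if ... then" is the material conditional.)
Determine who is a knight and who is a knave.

Nora (knave): "it is false that Tara and Ravi are both knights or both knaves" — false. ✓
Gita is a knave; "Gita is the same type as Jorah" is false, as required.
Since Ravi is a knight, "if Tara is a knave, then Walt is a knave" needs to be true, which holds.
Since Jorah is a knight, "exactly one of Nora and Jorah is a knight, and also Walt is a knave" needs to be true, which holds.
Walt is a knave; "either Walt is a knight or Gita is a knight" is false, as required.
Tara (knight): "Nora is the same type as Gita" — true. ✓

Knights: Ravi, Jorah, and Tara. Knaves: Nora, Gita, and Walt.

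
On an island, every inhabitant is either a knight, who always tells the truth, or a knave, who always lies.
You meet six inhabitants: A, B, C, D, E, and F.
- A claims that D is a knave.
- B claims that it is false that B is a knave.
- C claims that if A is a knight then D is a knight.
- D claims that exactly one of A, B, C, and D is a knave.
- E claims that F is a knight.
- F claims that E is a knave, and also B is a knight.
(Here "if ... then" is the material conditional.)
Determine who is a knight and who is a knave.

Since A is a knight, "D is a knave" needs to be true, which holds.
B is a knave; "it is false that B is a knave" is False, as required.
C is a knave, so "if A is a knight then D is a knight" must be False — and it is.
D is a knave, so "exactly one of A, B, C, and D is a knave" must be False — and it is.
As a knave, E's statement "F is a knight" should be False; it is.
F (knave): "E is a knave, and also B is a knight" — False. ✓

A is a knight, B is a knave, C is a knave, D is a knave, E is a knave, and F is a knave.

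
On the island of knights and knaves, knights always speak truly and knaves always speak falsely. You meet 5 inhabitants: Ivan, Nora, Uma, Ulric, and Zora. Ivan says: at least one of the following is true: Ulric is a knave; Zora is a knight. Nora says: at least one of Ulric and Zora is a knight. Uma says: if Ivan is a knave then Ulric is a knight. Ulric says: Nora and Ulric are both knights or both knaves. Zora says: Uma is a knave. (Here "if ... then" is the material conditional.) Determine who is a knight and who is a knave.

Knights: Nora, Uma, and Ulric. Knaves: Ivan and Zora.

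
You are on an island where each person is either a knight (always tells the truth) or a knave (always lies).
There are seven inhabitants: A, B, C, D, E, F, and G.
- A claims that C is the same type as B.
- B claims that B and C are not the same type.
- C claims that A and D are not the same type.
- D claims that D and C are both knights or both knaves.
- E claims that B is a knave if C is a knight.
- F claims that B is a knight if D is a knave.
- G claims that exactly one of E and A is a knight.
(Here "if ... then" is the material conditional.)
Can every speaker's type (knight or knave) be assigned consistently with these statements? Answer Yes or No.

Checking all 128 assignments, each has at least one speaker whose statement's truth value contradicts their type.

No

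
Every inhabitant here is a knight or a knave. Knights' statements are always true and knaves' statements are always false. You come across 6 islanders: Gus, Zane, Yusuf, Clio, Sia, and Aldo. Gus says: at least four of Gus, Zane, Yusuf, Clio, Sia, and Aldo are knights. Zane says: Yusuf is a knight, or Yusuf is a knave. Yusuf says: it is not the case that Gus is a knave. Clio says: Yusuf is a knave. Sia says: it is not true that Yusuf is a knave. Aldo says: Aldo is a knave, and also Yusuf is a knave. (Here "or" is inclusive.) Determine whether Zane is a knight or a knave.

Zane is a knight.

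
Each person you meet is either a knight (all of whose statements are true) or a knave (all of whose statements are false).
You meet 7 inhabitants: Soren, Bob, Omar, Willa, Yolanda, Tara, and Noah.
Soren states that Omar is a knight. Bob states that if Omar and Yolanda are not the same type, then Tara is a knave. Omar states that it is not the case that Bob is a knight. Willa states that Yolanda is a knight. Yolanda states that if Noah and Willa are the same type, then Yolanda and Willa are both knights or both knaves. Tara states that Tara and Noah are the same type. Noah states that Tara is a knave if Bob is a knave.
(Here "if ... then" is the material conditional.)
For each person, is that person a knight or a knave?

Soren is a knave, and the claim "Omar is a knight" is indeed False.
As a knight, Bob's statement "if Omar and Yolanda are not the same type, then Tara is a knave" should be true; it is.
Since Omar is a knave, "it is not the case that Bob is a knight" needs to be False, which holds.
Since Willa is a knight, "Yolanda is a knight" needs to be true, which holds.
Since Yolanda is a knight, "if Noah and Willa are the same type, then Yolanda and Willa are both knights or both knaves" needs to be true, which holds.
Tara is a knave, and the claim "Tara and Noah are the same type" is indeed False.
Noah is a knight, and the claim "Tara is a knave if Bob is a knave" is indeed true.

Knights: Bob, Willa, Yolanda, and Noah. Knaves: Soren, Omar, and Tara.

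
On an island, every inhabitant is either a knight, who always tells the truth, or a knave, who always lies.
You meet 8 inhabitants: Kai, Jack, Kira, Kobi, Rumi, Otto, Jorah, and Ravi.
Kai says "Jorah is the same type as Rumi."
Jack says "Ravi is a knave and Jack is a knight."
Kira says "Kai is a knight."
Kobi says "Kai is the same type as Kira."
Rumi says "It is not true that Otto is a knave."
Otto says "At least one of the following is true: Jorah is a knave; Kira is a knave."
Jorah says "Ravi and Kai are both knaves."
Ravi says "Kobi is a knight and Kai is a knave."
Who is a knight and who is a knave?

Knights: Kobi, Rumi, Otto, and Ravi. Knaves: Kai, Jack, Kira, and Jorah.

Kai is a knave; "Jorah is the same type as Rumi" is false, as required.
Jack is a knave; "Ravi is a knave and Jack is a knight" is false, as required.
As a knave, Kira's statement "Kai is a knight" should be false; it is.
Since Kobi is a knight, "Kai is the same type as Kira" needs to be true, which holds.
Rumi is a knight; "it is not true that Otto is a knave" is true, as required.
Otto (knight): "at least one of the following is true: Jorah is a knave; Kira is a knave" — true. ✓
Jorah is a knave; "Ravi and Kai are both knaves" is false, as required.
Ravi is a knight, so "Kobi is a knight and Kai is a knave" must be true — and it is.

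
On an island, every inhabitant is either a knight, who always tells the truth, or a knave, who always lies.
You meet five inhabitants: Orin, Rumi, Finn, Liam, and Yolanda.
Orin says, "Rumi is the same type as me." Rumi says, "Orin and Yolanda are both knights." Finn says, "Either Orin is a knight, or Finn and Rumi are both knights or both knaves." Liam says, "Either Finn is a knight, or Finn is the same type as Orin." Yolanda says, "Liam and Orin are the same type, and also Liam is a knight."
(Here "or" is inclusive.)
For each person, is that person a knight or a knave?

Orin is a knight; "Rumi is the same type as me" is True, as required.
Rumi is a knight, and the claim "Orin and Yolanda are both knights" is indeed True.
Since Finn is a knight, "either Orin is a knight, or Finn and Rumi are both knights or both knaves" needs to be True, which holds.
Liam is a knight, so "either Finn is a knight, or Finn is the same type as Orin" must be True — and it is.
Yolanda is a knight; "Liam and Orin are the same type, and also Liam is a knight" is True, as required.

Knights: Orin, Rumi, Finn, Liam, and Yolanda. Knaves: none.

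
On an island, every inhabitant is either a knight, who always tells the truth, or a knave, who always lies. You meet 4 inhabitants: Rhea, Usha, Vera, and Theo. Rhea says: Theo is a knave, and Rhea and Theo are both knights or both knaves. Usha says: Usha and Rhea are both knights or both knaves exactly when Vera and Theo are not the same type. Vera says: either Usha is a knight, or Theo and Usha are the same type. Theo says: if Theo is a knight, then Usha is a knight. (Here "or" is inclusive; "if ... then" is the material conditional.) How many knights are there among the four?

The unique consistent assignment is Rhea=knave, Usha=knight, Vera=knight, Theo=knight.
That has 3 knights.

3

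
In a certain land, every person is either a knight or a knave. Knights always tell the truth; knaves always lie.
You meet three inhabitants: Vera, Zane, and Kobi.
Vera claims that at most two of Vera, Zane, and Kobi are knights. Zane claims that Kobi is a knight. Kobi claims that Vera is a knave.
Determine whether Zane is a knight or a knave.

Zane is a knave.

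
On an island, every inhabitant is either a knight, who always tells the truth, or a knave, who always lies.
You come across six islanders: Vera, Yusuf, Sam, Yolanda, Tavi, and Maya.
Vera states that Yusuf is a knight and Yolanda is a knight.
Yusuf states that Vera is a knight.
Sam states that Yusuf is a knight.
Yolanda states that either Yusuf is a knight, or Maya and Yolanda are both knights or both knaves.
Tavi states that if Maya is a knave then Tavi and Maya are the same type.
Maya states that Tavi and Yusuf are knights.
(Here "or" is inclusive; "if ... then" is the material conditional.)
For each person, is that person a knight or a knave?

Vera is a knight, Yusuf is a knight, Sam is a knight, Yolanda is a knight, Tavi is a knight, and Maya is a knight.

Vera is a knight; "Yusuf is a knight and Yolanda is a knight" is true, as required.
Yusuf is a knight, and the claim "Vera is a knight" is indeed true.
As a knight, Sam's statement "Yusuf is a knight" should be true; it is.
Yolanda is a knight, so "either Yusuf is a knight, or Maya and Yolanda are both knights or both knaves" must be true — and it is.
Tavi is a knight; "if Maya is a knave then Tavi and Maya are the same type" is true, as required.
Maya (knight): "Tavi and Yusuf are knights" — true. ✓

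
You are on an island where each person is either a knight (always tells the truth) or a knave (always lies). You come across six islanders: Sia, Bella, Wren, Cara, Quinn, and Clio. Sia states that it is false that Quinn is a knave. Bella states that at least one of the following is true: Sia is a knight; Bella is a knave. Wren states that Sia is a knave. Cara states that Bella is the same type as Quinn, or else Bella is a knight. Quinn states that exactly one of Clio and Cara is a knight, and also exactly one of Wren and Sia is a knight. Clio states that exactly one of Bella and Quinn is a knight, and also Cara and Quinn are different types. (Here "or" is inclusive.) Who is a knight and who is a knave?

Sia is a knight; "it is false that Quinn is a knave" is true, as required.
As a knight, Bella's statement "at least one of the following is true: Sia is a knight; Bella is a knave" should be true; it is.
Wren (knave): "Sia is a knave" — false. ✓
As a knight, Cara's statement "Bella is the same type as Quinn, or else Bella is a knight" should be true; it is.
Since Quinn is a knight, "exactly one of Clio and Cara is a knight, and also exactly one of Wren and Sia is a knight" needs to be true, which holds.
Clio is a knave, so "exactly one of Bella and Quinn is a knight, and also Cara and Quinn are different types" must be false — and it is.

Knights: Sia, Bella, Cara, and Quinn. Knaves: Wren and Clio.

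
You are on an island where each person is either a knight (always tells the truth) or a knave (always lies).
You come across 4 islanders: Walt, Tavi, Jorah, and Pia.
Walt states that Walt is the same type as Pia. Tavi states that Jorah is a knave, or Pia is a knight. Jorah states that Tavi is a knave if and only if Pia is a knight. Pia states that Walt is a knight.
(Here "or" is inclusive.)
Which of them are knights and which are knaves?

Suppose Walt is a knave. Then Walt's statement "Walt is the same type as Pia" would have to be false. Checking the 8 ways to assign the others, none is consistent with every speaker.
(For instance, with Tavi=knight, Jorah=knave, Pia=knight, Pia's claim "Walt is a knight" comes out false where it would need to be true.)
So Walt must be a knight, making "Walt is the same type as Pia" true. Taking Walt=knight, Tavi=knight, Jorah=knave, Pia=knight, each remaining statement checks out:
  Tavi (knight): "Jorah is a knave, or Pia is a knight" — true. ✓
  Jorah (knave): "Tavi is a knave if and only if Pia is a knight" — false. ✓
  Pia (knight): "Walt is a knight" — true. ✓
This is the unique consistent assignment.

Walt is a knight, Tavi is a knight, Jorah is a knave, and Pia is a knight.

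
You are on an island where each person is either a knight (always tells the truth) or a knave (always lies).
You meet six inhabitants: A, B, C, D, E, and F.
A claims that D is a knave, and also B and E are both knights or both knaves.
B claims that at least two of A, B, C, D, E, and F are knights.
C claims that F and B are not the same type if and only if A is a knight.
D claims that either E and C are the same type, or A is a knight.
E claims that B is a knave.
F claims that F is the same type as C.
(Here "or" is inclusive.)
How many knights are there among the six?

3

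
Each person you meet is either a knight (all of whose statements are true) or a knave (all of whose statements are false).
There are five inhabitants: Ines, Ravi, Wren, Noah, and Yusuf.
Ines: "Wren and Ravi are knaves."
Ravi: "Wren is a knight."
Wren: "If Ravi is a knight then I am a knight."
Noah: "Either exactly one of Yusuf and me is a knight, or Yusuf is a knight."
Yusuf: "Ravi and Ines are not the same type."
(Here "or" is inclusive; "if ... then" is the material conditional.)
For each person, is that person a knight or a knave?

Ines is a knave, Ravi is a knight, Wren is a knight, Noah is a knight, and Yusuf is a knight.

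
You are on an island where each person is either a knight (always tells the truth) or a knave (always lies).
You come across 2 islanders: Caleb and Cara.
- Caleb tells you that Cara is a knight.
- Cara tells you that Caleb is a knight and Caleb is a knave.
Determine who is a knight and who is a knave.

Caleb is a knave and Cara is a knave.

Caleb is a knave; "Cara is a knight" is False, as required.
Cara is a knave, and the claim "Caleb is a knight and Caleb is a knave" is indeed False.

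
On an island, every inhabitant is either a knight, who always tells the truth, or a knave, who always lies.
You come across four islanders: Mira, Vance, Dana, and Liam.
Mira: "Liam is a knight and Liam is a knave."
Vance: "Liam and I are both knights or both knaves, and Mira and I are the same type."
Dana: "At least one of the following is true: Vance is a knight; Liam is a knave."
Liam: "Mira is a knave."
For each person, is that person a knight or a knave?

Suppose Mira is a knight. Then Mira's statement "Liam is a knight and Liam is a knave" would have to be true. Checking the 8 ways to assign the others, none is consistent with every speaker.
(For instance, with Vance=knave, Dana=knave, Liam=knight, Mira's claim "Liam is a knight and Liam is a knave" comes out false where it would need to be true.)
So Mira must be a knave, making "Liam is a knight and Liam is a knave" false. Taking Mira=knave, Vance=knave, Dana=knave, Liam=knight, each remaining statement checks out:
  Vance (knave): "Liam and I are both knights or both knaves, and Mira and I are the same type" — false. ✓
  Dana (knave): "at least one of the following is true: Vance is a knight; Liam is a knave" — false. ✓
  Liam (knight): "Mira is a knave" — true. ✓
This is the unique consistent assignment.

Mira is a knave, Vance is a knave, Dana is a knave, and Liam is a knight.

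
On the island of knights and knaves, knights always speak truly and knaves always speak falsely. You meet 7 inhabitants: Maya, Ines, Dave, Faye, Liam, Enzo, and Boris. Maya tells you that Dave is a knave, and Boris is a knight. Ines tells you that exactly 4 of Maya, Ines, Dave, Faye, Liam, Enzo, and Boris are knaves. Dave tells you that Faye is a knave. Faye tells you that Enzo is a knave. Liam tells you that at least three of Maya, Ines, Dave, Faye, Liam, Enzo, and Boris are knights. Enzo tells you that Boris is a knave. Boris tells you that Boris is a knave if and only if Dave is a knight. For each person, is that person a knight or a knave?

Since Maya is a knight, "Dave is a knave, and Boris is a knight" needs to be true, which holds.
Ines is a knave, and the claim "exactly 4 of Maya, Ines, Dave, Faye, Liam, Enzo, and Boris are knaves" is indeed False.
Dave is a knave, and the claim "Faye is a knave" is indeed False.
Faye is a knight; "Enzo is a knave" is true, as required.
Liam is a knight, so "at least three of Maya, Ines, Dave, Faye, Liam, Enzo, and Boris are knights" must be true — and it is.
As a knave, Enzo's statement "Boris is a knave" should be False; it is.
Boris (knight): "Boris is a knave if and only if Dave is a knight" — true. ✓

Maya is a knight, Ines is a knave, Dave is a knave, Faye is a knight, Liam is a knight, Enzo is a knave, and Boris is a knight.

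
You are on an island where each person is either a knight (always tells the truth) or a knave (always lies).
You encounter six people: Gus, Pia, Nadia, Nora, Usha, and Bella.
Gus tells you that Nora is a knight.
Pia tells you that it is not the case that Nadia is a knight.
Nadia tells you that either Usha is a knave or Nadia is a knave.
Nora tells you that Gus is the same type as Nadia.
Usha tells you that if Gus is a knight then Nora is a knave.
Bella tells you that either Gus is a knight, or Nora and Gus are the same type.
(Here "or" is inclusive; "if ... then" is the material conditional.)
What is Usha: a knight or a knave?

Consistent assignments: {Gus=knight, Pia=knave, Nadia=knight, Nora=knight, Usha=knave, Bella=knight}
In every consistent assignment, Usha is a knave.

Usha is a knave.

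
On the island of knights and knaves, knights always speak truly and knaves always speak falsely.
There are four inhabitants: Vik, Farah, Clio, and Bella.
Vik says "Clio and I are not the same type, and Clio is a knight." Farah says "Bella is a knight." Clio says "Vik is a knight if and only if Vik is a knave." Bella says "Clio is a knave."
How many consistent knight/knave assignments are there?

1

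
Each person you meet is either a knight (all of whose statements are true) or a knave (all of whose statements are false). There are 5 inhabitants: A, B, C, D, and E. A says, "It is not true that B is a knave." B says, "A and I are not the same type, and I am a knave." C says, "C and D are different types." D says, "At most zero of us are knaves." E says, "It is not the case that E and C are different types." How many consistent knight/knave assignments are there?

Consistent assignments:
  A=knave, B=knave, C=knight, D=knave, E=knight
  A=knave, B=knave, C=knight, D=knave, E=knave

2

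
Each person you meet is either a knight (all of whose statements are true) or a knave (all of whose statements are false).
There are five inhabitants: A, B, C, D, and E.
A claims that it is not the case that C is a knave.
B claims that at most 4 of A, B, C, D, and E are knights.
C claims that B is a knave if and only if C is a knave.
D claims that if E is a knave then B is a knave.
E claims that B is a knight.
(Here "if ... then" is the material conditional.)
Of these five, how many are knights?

The unique consistent assignment is A=knave, B=knight, C=knave, D=knight, E=knight.
That has 3 knights.

3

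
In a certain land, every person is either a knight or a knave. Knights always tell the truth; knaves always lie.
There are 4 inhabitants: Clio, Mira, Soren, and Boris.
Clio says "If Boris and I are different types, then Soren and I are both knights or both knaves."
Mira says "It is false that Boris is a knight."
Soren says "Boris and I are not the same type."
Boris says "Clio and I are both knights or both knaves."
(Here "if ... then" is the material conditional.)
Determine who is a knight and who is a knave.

Clio is a knight, and the claim "if Boris and I are different types, then Soren and I are both knights or both knaves" is indeed True.
Mira is a knight, so "it is false that Boris is a knight" must be True — and it is.
Soren is a knight, so "Boris and I are not the same type" must be True — and it is.
Boris is a knave, so "Clio and I are both knights or both knaves" must be false — and it is.

Clio is a knight, Mira is a knight, Soren is a knight, and Boris is a knave.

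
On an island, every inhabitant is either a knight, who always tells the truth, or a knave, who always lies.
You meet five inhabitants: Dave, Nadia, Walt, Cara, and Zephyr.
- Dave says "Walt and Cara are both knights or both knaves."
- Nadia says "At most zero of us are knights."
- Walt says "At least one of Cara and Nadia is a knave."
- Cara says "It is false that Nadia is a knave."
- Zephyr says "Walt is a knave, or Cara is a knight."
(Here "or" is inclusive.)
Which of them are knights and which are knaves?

Suppose Dave is a knight. Then Dave's statement "Walt and Cara are both knights or both knaves" would have to be true. Checking the 16 ways to assign the others, none is consistent with every speaker.
(For instance, with Nadia=knave, Walt=knight, Cara=knave, Zephyr=knave, Dave's claim "Walt and Cara are both knights or both knaves" comes out false where it would need to be true.)
So Dave must be a knave, making "Walt and Cara are both knights or both knaves" false. Taking Dave=knave, Nadia=knave, Walt=knight, Cara=knave, Zephyr=knave, each remaining statement checks out:
  Nadia (knave): "at most zero of us are knights" — false. ✓
  Walt (knight): "at least one of Cara and Nadia is a knave" — true. ✓
  Cara (knave): "it is false that Nadia is a knave" — false. ✓
  Zephyr (knave): "Walt is a knave, or Cara is a knight" — false. ✓
This is the unique consistent assignment.

Dave is a knave, Nadia is a knave, Walt is a knight, Cara is a knave, and Zephyr is a knave.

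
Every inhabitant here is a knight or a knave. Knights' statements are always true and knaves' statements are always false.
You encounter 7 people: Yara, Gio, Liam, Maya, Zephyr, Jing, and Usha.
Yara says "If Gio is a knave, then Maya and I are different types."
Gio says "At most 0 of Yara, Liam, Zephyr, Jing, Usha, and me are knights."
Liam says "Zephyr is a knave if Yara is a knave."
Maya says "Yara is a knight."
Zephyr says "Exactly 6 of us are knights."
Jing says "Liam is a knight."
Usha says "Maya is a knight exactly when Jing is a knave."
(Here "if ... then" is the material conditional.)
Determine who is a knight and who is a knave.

Yara (knave): "if Gio is a knave, then Maya and I are different types" — False. ✓
Gio (knave): "at most 0 of Yara, Liam, Zephyr, Jing, Usha, and me are knights" — False. ✓
Liam is a knight, and the claim "Zephyr is a knave if Yara is a knave" is indeed True.
Since Maya is a knave, "Yara is a knight" needs to be False, which holds.
Since Zephyr is a knave, "exactly 6 of us are knights" needs to be False, which holds.
Since Jing is a knight, "Liam is a knight" needs to be True, which holds.
As a knight, Usha's statement "Maya is a knight exactly when Jing is a knave" should be True; it is.

Knights: Liam, Jing, and Usha. Knaves: Yara, Gio, Maya, and Zephyr.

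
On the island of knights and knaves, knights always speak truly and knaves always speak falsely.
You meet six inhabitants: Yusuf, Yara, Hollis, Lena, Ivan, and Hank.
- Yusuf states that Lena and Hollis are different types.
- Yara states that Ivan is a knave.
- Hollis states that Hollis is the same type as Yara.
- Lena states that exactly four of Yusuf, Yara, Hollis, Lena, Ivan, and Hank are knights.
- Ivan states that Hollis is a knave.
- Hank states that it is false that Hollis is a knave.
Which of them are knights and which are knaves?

Yusuf is a knave, Yara is a knight, Hollis is a knight, Lena is a knight, Ivan is a knave, and Hank is a knight.

Yusuf (knave): "Lena and Hollis are different types" — false. ✓
Since Yara is a knight, "Ivan is a knave" needs to be true, which holds.
Hollis (knight): "Hollis is the same type as Yara" — true. ✓
Lena is a knight; "exactly four of Yusuf, Yara, Hollis, Lena, Ivan, and Hank are knights" is true, as required.
Ivan is a knave, so "Hollis is a knave" must be false — and it is.
Hank (knight): "it is false that Hollis is a knave" — true. ✓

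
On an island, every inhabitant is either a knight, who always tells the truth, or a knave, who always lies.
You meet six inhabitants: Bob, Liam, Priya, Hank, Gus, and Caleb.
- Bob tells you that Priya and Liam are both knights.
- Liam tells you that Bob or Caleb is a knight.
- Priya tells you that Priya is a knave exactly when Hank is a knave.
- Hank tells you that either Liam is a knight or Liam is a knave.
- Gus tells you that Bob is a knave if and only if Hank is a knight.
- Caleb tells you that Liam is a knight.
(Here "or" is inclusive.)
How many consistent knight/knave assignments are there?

4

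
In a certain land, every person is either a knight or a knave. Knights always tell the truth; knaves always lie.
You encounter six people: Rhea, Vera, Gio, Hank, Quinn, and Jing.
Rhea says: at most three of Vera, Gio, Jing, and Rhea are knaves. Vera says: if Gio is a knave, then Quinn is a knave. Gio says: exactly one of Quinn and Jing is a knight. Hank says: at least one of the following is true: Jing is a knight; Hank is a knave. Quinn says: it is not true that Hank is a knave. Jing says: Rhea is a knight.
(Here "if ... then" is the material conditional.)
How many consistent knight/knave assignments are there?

1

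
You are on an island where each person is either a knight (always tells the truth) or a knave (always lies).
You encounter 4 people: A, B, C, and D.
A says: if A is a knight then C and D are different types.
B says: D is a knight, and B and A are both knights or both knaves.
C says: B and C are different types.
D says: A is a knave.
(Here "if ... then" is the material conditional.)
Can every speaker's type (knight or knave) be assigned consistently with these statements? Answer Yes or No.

One consistent assignment: A=knight, B=knave, C=knight, D=knave.

Yes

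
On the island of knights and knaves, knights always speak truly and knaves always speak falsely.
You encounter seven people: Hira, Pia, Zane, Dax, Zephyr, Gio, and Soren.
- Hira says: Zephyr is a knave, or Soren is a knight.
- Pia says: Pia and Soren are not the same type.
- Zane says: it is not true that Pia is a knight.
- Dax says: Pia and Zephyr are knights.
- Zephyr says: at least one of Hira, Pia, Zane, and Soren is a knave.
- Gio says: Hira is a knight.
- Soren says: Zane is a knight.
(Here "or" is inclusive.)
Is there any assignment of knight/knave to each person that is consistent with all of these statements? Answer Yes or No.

Yes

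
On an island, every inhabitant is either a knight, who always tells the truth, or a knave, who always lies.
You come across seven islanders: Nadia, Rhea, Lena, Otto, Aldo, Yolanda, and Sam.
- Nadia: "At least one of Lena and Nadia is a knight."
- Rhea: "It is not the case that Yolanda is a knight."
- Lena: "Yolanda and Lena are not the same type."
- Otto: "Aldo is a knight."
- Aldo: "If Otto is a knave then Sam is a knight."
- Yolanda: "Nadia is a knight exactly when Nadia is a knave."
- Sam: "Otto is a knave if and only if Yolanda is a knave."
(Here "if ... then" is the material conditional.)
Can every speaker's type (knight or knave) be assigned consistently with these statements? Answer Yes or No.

Yes

One consistent assignment: Nadia=knight, Rhea=knight, Lena=knight, Otto=knight, Aldo=knight, Yolanda=knave, Sam=knave.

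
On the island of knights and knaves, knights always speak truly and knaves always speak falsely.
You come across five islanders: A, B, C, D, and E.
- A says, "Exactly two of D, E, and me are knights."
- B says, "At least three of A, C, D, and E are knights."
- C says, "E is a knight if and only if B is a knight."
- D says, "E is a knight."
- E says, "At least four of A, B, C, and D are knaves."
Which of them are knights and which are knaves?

A is a knave, B is a knave, C is a knight, D is a knave, and E is a knave.

A is a knave; "exactly two of D, E, and me are knights" is False, as required.
B is a knave, and the claim "at least three of A, C, D, and E are knights" is indeed False.
Since C is a knight, "E is a knight if and only if B is a knight" needs to be True, which holds.
D is a knave, and the claim "E is a knight" is indeed False.
E (knave): "at least four of A, B, C, and D are knaves" — False. ✓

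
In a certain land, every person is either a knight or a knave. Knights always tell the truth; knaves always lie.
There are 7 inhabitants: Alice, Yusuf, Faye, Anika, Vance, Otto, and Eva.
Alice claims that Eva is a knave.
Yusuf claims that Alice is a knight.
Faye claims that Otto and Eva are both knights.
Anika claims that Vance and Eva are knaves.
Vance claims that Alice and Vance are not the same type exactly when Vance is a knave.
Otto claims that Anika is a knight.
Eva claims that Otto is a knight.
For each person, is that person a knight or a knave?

Alice is a knight, Yusuf is a knight, Faye is a knave, Anika is a knave, Vance is a knight, Otto is a knave, and Eva is a knave.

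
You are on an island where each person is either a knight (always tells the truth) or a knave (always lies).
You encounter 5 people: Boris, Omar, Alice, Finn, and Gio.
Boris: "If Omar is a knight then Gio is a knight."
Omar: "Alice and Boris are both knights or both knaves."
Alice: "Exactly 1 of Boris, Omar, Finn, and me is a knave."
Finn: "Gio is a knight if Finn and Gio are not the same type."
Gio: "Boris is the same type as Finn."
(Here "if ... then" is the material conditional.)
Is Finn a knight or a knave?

Consistent assignments: {Boris=knight, Omar=knave, Alice=knave, Finn=knight, Gio=knight}
In every consistent assignment, Finn is a knight.

Finn is a knight.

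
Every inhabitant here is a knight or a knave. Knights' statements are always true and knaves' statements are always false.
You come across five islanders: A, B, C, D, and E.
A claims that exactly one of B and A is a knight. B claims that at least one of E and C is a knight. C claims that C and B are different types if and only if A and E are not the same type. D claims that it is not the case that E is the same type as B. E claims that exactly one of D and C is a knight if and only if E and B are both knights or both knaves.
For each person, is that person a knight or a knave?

A is a knight, B is a knave, C is a knave, D is a knave, and E is a knave.

A (knight): "exactly one of B and A is a knight" — true. ✓
B is a knave, and the claim "at least one of E and C is a knight" is indeed false.
As a knave, C's statement "C and B are different types if and only if A and E are not the same type" should be false; it is.
D is a knave; "it is not the case that E is the same type as B" is false, as required.
E is a knave; "exactly one of D and C is a knight if and only if E and B are both knights or both knaves" is false, as required.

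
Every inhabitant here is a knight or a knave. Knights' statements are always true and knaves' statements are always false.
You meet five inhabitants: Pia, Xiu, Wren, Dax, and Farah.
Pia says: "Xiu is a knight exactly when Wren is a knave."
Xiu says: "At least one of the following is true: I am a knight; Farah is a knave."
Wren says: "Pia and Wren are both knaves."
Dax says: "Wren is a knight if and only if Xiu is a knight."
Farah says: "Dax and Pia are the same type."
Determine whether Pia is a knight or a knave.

Pia is a knight.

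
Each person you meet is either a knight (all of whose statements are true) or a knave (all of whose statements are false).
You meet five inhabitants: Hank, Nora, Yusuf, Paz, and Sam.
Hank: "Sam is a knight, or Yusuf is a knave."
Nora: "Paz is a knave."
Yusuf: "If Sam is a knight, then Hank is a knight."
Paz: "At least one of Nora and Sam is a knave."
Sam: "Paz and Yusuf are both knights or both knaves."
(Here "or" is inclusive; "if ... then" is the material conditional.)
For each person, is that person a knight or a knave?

Hank is a knight, Nora is a knave, Yusuf is a knight, Paz is a knight, and Sam is a knight.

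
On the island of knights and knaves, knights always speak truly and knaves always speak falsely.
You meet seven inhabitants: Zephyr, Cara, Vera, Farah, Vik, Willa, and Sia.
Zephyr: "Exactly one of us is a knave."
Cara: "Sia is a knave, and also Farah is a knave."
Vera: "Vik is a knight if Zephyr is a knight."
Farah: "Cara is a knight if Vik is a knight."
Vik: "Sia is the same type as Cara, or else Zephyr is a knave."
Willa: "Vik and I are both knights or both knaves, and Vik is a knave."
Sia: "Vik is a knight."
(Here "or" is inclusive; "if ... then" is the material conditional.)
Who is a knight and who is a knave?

Zephyr is a knave, Cara is a knave, Vera is a knight, Farah is a knave, Vik is a knight, Willa is a knave, and Sia is a knight.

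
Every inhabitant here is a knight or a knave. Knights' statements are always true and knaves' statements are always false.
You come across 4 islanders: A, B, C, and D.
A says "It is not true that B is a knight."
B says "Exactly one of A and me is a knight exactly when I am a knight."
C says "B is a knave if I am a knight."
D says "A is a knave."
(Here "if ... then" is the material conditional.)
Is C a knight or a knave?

C is a knight.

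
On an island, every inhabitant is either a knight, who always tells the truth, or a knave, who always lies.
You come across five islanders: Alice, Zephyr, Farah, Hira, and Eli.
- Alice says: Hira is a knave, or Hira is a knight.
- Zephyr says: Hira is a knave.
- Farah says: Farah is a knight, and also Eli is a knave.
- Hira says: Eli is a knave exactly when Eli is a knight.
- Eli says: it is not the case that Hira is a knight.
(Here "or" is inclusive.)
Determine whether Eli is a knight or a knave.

Eli is a knight.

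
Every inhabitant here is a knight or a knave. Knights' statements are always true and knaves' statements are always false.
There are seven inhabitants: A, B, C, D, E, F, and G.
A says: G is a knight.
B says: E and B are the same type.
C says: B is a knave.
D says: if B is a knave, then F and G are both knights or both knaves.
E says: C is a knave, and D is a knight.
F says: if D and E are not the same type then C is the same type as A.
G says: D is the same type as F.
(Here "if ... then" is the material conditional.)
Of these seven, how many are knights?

The unique consistent assignment is A=knight, B=knight, C=knave, D=knight, E=knight, F=knight, G=knight.
That has 6 knights.

6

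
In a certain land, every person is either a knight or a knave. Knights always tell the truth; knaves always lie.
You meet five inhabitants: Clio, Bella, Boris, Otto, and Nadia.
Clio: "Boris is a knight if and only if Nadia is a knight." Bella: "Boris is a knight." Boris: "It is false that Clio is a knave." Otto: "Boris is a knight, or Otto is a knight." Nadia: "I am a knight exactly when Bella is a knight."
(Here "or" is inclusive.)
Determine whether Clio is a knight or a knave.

Clio is a knight.

Consistent assignments: {Clio=knight, Bella=knight, Boris=knight, Otto=knight, Nadia=knight}
In every consistent assignment, Clio is a knight.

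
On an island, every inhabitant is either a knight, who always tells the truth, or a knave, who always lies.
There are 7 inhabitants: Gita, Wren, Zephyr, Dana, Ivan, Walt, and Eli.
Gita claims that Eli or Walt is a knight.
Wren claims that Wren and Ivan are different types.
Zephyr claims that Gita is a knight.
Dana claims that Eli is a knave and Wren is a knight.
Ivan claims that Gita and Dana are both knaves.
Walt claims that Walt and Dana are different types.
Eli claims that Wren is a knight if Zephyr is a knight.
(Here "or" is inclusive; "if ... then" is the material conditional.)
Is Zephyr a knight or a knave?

Consistent assignments: {Gita=knight, Wren=knight, Zephyr=knight, Dana=knave, Ivan=knave, Walt=knight, Eli=knight}; {Gita=knight, Wren=knight, Zephyr=knight, Dana=knave, Ivan=knave, Walt=knave, Eli=knight}; {Gita=knight, Wren=knave, Zephyr=knight, Dana=knave, Ivan=knave, Walt=knight, Eli=knave}
In every consistent assignment, Zephyr is a knight.

Zephyr is a knight.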